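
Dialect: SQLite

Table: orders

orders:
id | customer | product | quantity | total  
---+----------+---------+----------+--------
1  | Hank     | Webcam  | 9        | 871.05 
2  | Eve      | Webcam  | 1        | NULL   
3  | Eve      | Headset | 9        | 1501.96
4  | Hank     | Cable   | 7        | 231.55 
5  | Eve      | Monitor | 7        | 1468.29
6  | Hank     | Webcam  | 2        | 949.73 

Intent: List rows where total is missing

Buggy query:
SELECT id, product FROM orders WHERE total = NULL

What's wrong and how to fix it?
Bug: Comparing to NULL with '=' never matches; NULL = NULL is unknown, not true

Fix: Use IS NULL to test for NULL

Corrected query:
SELECT id, product FROM orders WHERE total IS NULL

Result:
id | product
---+--------
2  | Webcam 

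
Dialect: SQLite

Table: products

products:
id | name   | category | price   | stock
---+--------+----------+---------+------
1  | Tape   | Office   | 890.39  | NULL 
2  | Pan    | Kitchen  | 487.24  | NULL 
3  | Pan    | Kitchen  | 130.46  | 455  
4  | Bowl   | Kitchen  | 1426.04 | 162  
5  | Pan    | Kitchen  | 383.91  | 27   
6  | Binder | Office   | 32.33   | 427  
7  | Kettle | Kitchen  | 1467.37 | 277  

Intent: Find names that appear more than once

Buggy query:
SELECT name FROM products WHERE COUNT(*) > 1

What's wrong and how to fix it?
Bug: COUNT(*) is an aggregate and cannot be used in WHERE

Fix: Group first, then use HAVING for the count condition

Corrected query:
SELECT name FROM products GROUP BY name HAVING COUNT(*) > 1

Result:
name
----
Pan 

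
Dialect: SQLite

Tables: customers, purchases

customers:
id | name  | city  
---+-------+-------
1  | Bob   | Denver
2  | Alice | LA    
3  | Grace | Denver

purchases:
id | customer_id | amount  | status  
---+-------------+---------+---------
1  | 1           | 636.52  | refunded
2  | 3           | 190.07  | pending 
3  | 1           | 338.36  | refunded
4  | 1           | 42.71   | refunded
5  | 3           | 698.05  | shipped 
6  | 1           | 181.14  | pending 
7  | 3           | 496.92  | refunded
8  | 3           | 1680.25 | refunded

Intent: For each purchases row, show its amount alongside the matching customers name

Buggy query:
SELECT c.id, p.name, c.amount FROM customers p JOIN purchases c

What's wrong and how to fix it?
Bug: Missing join condition: each purchases row is matched to all customers rows instead of just its own

Fix: Add ON c.customer_id = p.id to the JOIN

Corrected query:
SELECT c.id, p.name, c.amount FROM customers p JOIN purchases c ON c.customer_id = p.id

Result:
id | name  | amount 
---+-------+--------
1  | Bob   | 636.52 
2  | Grace | 190.07 
3  | Bob   | 338.36 
4  | Bob   | 42.71  
5  | Grace | 698.05 
6  | Bob   | 181.14 
7  | Grace | 496.92 
8  | Grace | 1680.25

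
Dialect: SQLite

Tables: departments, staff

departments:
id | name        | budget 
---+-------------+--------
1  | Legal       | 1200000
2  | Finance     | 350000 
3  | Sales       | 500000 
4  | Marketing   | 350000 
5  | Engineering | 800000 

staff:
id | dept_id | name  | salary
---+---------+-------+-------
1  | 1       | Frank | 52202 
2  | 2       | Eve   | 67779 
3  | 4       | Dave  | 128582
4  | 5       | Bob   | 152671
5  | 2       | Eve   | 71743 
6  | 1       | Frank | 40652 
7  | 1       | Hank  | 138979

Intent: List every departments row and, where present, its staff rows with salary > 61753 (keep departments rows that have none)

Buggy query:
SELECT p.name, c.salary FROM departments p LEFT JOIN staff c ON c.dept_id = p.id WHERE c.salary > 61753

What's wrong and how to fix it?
Bug: A WHERE condition on the right-hand table after LEFT JOIN drops unmatched parents

Fix: Put 'c.salary > 61753' in the JOIN's ON clause instead of WHERE

Corrected query:
SELECT p.name, c.salary FROM departments p LEFT JOIN staff c ON c.dept_id = p.id AND c.salary > 61753

Result:
name        | salary
------------+-------
Legal       | 138979
Finance     | 67779 
Finance     | 71743 
Sales       | NULL  
Marketing   | 128582
Engineering | 152671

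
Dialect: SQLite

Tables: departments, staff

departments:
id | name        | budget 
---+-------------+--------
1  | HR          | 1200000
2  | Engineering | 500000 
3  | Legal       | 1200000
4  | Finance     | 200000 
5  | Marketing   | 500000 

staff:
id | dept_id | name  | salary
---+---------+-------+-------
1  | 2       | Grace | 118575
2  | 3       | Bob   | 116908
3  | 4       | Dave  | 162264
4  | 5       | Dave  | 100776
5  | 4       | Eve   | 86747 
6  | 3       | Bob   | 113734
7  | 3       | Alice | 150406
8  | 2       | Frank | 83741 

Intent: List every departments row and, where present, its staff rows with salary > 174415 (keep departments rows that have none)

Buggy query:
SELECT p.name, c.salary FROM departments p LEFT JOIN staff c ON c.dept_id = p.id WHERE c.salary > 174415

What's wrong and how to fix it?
Bug: A WHERE condition on the right-hand table after LEFT JOIN drops unmatched parents

Fix: Move the right-table condition into the ON clause so unmatched parents are kept

Corrected query:
SELECT p.name, c.salary FROM departments p LEFT JOIN staff c ON c.dept_id = p.id AND c.salary > 174415

Result:
name        | salary
------------+-------
HR          | NULL  
Engineering | NULL  
Legal       | NULL  
Finance     | NULL  
Marketing   | NULL  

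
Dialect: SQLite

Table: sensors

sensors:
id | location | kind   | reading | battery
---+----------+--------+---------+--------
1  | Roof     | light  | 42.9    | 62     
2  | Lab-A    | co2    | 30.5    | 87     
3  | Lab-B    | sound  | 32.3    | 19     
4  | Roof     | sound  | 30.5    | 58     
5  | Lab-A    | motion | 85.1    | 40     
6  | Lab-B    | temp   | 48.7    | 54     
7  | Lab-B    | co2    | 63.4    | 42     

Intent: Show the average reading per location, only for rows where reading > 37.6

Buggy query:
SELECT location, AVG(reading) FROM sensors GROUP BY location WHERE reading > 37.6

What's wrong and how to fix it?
Bug: WHERE cannot follow GROUP BY

Fix: Move the WHERE clause before GROUP BY

Corrected query:
SELECT location, AVG(reading) FROM sensors WHERE reading > 37.6 GROUP BY location

Result:
location | AVG(reading)
---------+-------------
Lab-A    | 85.1        
Lab-B    | 56.05       
Roof     | 42.9        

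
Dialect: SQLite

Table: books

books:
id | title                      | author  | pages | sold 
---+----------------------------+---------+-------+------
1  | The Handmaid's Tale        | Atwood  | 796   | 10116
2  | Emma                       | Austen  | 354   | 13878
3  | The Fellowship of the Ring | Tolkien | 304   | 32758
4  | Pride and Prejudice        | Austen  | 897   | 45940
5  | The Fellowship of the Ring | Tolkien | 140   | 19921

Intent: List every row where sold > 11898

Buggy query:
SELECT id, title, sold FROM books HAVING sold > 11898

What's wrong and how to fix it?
Bug: This is a non-aggregate query (no GROUP BY, no aggregates), so in SQLite the HAVING clause is invalid here; a row-level condition belongs in WHERE

Fix: Use WHERE for row-level filtering

Corrected query:
SELECT id, title, sold FROM books WHERE sold > 11898

Result:
id | title                      | sold 
---+----------------------------+------
2  | Emma                       | 13878
3  | The Fellowship of the Ring | 32758
4  | Pride and Prejudice        | 45940
5  | The Fellowship of the Ring | 19921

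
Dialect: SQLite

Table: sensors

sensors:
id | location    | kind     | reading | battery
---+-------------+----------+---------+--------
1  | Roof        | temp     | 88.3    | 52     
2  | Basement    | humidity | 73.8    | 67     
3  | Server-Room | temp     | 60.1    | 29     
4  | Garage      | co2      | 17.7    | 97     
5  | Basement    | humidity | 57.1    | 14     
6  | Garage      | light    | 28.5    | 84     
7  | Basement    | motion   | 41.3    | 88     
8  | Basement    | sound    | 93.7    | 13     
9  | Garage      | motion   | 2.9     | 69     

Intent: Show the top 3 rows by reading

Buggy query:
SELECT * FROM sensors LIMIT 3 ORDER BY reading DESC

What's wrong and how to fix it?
Bug: LIMIT must come after ORDER BY

Fix: Swap the clauses: ORDER BY first, then LIMIT

Corrected query:
SELECT * FROM sensors ORDER BY reading DESC LIMIT 3

Result:
id | location | kind     | reading | battery
---+----------+----------+---------+--------
8  | Basement | sound    | 93.7    | 13     
1  | Roof     | temp     | 88.3    | 52     
2  | Basement | humidity | 73.8    | 67     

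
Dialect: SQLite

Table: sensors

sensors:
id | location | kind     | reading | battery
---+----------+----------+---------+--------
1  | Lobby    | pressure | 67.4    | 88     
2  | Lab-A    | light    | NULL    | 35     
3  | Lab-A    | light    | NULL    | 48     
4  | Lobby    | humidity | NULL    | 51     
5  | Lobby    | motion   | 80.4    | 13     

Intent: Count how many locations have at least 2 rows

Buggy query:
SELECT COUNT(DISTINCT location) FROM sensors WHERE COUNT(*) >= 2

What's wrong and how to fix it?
Bug: WHERE filters individual rows, not groups, so a group-level COUNT is invalid there

Fix: Group first with HAVING COUNT(*) >= 2, then COUNT the resulting groups

Corrected query:
SELECT COUNT(*) FROM (SELECT location FROM sensors GROUP BY location HAVING COUNT(*) >= 2)

Result:
COUNT(*)
--------
2       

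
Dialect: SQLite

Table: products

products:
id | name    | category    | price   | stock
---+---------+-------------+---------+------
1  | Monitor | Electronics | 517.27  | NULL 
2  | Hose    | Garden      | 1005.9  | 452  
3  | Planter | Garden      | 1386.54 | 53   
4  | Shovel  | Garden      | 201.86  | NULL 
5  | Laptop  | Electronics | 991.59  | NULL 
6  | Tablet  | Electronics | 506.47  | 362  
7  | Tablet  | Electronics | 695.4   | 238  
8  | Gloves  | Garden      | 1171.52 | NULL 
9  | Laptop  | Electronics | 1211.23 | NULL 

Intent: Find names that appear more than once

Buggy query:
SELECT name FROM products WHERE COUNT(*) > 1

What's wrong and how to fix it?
Bug: WHERE can't reference COUNT(*); aggregates are computed after WHERE

Fix: GROUP BY name, then filter groups with HAVING COUNT(*) > 1

Corrected query:
SELECT name FROM products GROUP BY name HAVING COUNT(*) > 1

Result:
name  
------
Laptop
Tablet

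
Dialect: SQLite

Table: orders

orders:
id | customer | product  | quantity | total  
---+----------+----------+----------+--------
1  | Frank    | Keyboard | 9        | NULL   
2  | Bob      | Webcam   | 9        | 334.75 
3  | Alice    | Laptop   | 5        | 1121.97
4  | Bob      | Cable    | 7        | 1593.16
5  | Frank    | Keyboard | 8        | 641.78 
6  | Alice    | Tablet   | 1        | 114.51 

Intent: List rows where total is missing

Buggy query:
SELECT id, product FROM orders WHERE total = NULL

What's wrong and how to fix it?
Bug: '= NULL' is always unknown in SQL three-valued logic, so no rows match

Fix: Replace '= NULL' with 'IS NULL'

Corrected query:
SELECT id, product FROM orders WHERE total IS NULL

Result:
id | product 
---+---------
1  | Keyboard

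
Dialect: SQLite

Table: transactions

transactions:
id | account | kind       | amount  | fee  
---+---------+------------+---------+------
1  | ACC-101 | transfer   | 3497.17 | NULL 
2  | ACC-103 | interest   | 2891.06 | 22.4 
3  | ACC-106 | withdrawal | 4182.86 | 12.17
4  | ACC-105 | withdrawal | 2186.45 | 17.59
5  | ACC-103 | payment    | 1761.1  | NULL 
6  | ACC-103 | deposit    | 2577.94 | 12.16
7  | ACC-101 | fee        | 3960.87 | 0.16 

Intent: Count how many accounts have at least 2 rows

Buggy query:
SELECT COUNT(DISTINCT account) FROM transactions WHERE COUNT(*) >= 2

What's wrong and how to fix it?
Bug: WHERE filters individual rows, not groups, so a group-level COUNT is invalid there

Fix: Use a subquery that GROUPs and filters with HAVING, then count its rows

Corrected query:
SELECT COUNT(*) FROM (SELECT account FROM transactions GROUP BY account HAVING COUNT(*) >= 2)

Result:
COUNT(*)
--------
2       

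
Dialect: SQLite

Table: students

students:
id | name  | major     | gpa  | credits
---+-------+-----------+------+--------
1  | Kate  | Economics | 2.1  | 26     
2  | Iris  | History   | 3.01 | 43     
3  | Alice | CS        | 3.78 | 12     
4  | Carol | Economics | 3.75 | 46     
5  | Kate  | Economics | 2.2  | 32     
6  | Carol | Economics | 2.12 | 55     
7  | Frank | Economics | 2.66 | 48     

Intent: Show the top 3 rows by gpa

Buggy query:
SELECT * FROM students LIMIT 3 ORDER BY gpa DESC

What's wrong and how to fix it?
Bug: ORDER BY cannot follow LIMIT; LIMIT is the final clause

Fix: Sort with ORDER BY, then apply LIMIT

Corrected query:
SELECT * FROM students ORDER BY gpa DESC LIMIT 3

Result:
id | name  | major     | gpa  | credits
---+-------+-----------+------+--------
3  | Alice | CS        | 3.78 | 12     
4  | Carol | Economics | 3.75 | 46     
2  | Iris  | History   | 3.01 | 43     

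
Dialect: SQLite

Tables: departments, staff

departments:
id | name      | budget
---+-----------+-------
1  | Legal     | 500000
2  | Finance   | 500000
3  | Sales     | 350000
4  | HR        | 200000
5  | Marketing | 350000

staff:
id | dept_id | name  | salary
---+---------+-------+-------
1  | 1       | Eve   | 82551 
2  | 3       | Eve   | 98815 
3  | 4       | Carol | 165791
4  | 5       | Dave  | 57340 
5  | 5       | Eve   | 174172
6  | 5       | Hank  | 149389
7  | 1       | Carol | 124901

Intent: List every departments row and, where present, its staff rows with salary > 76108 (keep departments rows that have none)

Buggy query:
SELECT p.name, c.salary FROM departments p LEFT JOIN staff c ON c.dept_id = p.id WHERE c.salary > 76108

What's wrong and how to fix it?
Bug: Filtering c.salary in WHERE discards the NULL rows produced by LEFT JOIN, turning it into an inner join

Fix: Put 'c.salary > 76108' in the JOIN's ON clause instead of WHERE

Corrected query:
SELECT p.name, c.salary FROM departments p LEFT JOIN staff c ON c.dept_id = p.id AND c.salary > 76108

Result:
name      | salary
----------+-------
Legal     | 82551 
Legal     | 124901
Finance   | NULL  
Sales     | 98815 
HR        | 165791
Marketing | 149389
Marketing | 174172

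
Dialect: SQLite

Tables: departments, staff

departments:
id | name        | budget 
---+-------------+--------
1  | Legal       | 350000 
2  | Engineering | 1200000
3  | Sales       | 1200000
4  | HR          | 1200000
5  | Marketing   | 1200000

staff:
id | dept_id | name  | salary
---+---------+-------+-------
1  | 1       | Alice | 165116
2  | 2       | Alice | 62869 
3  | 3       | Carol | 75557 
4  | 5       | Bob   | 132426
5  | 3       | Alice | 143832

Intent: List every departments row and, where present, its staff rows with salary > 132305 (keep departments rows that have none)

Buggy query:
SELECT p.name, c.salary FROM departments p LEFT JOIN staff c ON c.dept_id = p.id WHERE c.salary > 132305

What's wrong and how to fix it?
Bug: A WHERE condition on the right-hand table after LEFT JOIN drops unmatched parents

Fix: Move the right-table condition into the ON clause so unmatched parents are kept

Corrected query:
SELECT p.name, c.salary FROM departments p LEFT JOIN staff c ON c.dept_id = p.id AND c.salary > 132305

Result:
name        | salary
------------+-------
Legal       | 165116
Engineering | NULL  
Sales       | 143832
HR          | NULL  
Marketing   | 132426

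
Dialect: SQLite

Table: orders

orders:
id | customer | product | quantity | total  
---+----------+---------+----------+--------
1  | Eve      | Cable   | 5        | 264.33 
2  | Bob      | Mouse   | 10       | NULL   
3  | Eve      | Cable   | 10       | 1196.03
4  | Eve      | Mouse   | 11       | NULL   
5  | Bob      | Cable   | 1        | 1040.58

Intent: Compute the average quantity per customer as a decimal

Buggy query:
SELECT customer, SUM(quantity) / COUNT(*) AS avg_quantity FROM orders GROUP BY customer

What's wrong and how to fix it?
Bug: Both operands are integers, so '/' performs integer division and truncates

Fix: Cast one side to REAL so the division keeps the fractional part

Corrected query:
SELECT customer, SUM(quantity) * 1.0 / COUNT(*) AS avg_quantity FROM orders GROUP BY customer

Result:
customer | avg_quantity
---------+-------------
Bob      | 5.5         
Eve      | 8.666667    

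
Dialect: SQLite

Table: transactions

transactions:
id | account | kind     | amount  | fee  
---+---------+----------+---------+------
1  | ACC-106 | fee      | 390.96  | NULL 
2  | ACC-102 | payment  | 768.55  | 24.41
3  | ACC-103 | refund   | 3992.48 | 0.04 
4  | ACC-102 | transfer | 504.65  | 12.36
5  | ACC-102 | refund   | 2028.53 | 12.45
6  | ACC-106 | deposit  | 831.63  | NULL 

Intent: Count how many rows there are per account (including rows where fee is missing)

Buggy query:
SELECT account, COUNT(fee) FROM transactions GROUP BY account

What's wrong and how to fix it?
Bug: COUNT(fee) skips NULLs, so groups with missing fee are undercounted

Fix: Replace COUNT(fee) with COUNT(*)

Corrected query:
SELECT account, COUNT(*) FROM transactions GROUP BY account

Result:
account | COUNT(*)
--------+---------
ACC-102 | 3       
ACC-103 | 1       
ACC-106 | 2       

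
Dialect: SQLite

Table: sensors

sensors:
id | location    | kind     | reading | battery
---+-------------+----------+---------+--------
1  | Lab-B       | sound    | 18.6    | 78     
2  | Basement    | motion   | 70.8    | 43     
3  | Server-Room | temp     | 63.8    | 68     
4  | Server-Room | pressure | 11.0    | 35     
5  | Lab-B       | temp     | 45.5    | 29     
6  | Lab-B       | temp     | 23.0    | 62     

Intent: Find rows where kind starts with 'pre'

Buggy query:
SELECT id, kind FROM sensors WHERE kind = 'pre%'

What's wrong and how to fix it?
Bug: Wildcards only work with LIKE; '=' treats '%' as a literal character

Fix: Use LIKE for wildcard pattern matching

Corrected query:
SELECT id, kind FROM sensors WHERE kind LIKE 'pre%'

Result:
id | kind    
---+---------
4  | pressure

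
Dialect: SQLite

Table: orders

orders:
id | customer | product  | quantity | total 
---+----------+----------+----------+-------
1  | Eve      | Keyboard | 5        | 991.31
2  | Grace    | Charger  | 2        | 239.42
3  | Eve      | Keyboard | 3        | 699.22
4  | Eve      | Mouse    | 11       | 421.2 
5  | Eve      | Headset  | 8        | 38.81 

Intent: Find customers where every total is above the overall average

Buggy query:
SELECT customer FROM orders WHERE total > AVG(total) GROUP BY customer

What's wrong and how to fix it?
Bug: AVG() is an aggregate; it can't sit directly in WHERE

Fix: Use a subquery for AVG and a HAVING MIN(...) filter so the condition holds for every row in the group

Corrected query:
SELECT customer FROM orders GROUP BY customer HAVING MIN(total) > (SELECT AVG(total) FROM orders)

Result:
(no rows)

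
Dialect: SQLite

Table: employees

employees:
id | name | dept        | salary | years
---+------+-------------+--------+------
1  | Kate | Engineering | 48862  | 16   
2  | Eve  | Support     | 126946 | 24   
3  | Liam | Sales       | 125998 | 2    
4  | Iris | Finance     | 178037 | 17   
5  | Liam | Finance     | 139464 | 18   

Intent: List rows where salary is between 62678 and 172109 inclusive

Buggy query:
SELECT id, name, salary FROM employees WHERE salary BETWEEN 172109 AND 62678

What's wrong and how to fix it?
Bug: The bounds are reversed; BETWEEN a AND b requires a <= b to match anything

Fix: Swap the bounds so the smaller value comes first

Corrected query:
SELECT id, name, salary FROM employees WHERE salary BETWEEN 62678 AND 172109

Result:
id | name | salary
---+------+-------
2  | Eve  | 126946
3  | Liam | 125998
5  | Liam | 139464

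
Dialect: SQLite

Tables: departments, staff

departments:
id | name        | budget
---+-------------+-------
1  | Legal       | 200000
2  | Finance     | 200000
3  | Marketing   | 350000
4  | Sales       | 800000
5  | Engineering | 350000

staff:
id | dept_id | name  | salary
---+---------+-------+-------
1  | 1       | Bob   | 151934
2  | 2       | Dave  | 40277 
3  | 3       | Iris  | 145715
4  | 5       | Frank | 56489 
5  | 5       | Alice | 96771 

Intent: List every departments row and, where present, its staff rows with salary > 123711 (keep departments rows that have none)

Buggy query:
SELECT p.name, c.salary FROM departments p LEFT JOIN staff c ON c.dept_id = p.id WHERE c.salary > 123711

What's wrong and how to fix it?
Bug: A WHERE condition on the right-hand table after LEFT JOIN drops unmatched parents

Fix: Put 'c.salary > 123711' in the JOIN's ON clause instead of WHERE

Corrected query:
SELECT p.name, c.salary FROM departments p LEFT JOIN staff c ON c.dept_id = p.id AND c.salary > 123711

Result:
name        | salary
------------+-------
Legal       | 151934
Finance     | NULL  
Marketing   | 145715
Sales       | NULL  
Engineering | NULL  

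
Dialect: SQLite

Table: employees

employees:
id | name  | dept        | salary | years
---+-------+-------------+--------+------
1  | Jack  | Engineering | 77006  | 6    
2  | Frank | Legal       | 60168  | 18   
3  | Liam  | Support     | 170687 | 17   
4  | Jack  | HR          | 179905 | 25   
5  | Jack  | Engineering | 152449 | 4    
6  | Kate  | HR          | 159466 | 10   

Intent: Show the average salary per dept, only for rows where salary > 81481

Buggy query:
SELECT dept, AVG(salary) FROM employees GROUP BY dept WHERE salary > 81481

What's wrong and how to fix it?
Bug: Row-level WHERE must come before GROUP BY in the clause order

Fix: Move the WHERE clause before GROUP BY

Corrected query:
SELECT dept, AVG(salary) FROM employees WHERE salary > 81481 GROUP BY dept

Result:
dept        | AVG(salary)
------------+------------
Engineering | 152449     
HR          | 169685.5   
Support     | 170687     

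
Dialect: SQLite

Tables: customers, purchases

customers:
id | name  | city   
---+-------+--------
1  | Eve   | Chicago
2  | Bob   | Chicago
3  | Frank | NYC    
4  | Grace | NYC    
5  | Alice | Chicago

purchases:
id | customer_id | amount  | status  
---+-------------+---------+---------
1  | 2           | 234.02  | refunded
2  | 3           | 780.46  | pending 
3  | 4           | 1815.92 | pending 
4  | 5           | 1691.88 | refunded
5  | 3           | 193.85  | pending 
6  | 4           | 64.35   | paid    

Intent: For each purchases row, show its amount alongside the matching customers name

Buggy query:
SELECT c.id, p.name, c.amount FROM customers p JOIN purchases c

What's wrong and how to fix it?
Bug: Missing join condition: each purchases row is matched to all customers rows instead of just its own

Fix: Specify the join condition linking the foreign key to the parent id

Corrected query:
SELECT c.id, p.name, c.amount FROM customers p JOIN purchases c ON c.customer_id = p.id

Result:
id | name  | amount 
---+-------+--------
1  | Bob   | 234.02 
2  | Frank | 780.46 
3  | Grace | 1815.92
4  | Alice | 1691.88
5  | Frank | 193.85 
6  | Grace | 64.35  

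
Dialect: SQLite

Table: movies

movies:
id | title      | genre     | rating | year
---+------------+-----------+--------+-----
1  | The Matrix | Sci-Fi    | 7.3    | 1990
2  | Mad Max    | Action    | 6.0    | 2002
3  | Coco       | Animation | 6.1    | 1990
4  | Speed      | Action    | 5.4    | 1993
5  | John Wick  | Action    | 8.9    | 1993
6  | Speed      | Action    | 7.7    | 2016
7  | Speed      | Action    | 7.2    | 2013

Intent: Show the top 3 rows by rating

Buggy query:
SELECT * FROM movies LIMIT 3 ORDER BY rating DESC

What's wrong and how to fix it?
Bug: ORDER BY cannot follow LIMIT; LIMIT is the final clause

Fix: Swap the clauses: ORDER BY first, then LIMIT

Corrected query:
SELECT * FROM movies ORDER BY rating DESC LIMIT 3

Result:
id | title      | genre  | rating | year
---+------------+--------+--------+-----
5  | John Wick  | Action | 8.9    | 1993
6  | Speed      | Action | 7.7    | 2016
1  | The Matrix | Sci-Fi | 7.3    | 1990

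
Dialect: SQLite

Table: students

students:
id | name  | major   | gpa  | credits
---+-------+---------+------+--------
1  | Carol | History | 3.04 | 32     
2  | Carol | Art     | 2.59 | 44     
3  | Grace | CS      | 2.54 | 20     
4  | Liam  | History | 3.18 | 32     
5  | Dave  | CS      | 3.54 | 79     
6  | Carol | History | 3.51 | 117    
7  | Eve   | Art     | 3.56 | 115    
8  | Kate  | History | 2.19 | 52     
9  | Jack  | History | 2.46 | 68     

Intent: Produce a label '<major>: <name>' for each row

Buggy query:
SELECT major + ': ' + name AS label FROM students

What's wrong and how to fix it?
Bug: SQLite uses || for string concatenation; + coerces text to numbers (yielding 0)

Fix: Use the || operator for string concatenation

Corrected query:
SELECT major || ': ' || name AS label FROM students

Result:
label         
--------------
History: Carol
Art: Carol    
CS: Grace     
History: Liam 
CS: Dave      
History: Carol
Art: Eve      
History: Kate 
History: Jack 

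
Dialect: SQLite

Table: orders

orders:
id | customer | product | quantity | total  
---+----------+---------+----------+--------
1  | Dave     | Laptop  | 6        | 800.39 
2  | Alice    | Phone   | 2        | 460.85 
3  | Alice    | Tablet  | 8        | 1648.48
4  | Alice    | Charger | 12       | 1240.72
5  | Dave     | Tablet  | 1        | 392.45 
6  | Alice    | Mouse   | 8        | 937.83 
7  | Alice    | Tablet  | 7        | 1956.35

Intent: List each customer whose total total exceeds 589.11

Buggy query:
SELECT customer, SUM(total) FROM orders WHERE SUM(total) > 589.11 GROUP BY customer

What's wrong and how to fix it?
Bug: SUM(total) is an aggregate, but WHERE filters rows before aggregation

Fix: Use HAVING (which filters groups after aggregation) instead of WHERE

Corrected query:
SELECT customer, SUM(total) FROM orders GROUP BY customer HAVING SUM(total) > 589.11

Result:
customer | SUM(total)
---------+-----------
Alice    | 6244.23   
Dave     | 1192.84   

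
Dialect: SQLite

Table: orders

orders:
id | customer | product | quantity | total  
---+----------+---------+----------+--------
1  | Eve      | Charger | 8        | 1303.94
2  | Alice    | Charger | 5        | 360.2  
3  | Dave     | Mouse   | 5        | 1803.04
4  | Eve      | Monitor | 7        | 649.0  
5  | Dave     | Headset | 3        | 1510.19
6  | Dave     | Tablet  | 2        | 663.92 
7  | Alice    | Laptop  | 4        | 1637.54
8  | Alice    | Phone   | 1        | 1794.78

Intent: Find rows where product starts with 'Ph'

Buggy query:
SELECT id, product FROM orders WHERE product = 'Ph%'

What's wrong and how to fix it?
Bug: '=' compares the literal string including the % character; pattern matching needs LIKE

Fix: Use LIKE for wildcard pattern matching

Corrected query:
SELECT id, product FROM orders WHERE product LIKE 'Ph%'

Result:
id | product
---+--------
8  | Phone  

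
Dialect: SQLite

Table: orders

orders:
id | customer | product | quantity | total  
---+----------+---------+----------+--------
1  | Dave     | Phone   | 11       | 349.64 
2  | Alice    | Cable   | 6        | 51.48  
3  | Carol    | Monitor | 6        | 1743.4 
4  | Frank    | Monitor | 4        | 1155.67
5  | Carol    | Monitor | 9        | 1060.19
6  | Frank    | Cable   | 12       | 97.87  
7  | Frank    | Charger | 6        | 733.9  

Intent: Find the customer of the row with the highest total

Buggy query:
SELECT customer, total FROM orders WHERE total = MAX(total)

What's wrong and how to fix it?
Bug: MAX(total) is an aggregate and cannot be used directly in WHERE

Fix: Wrap MAX in a scalar subquery so WHERE compares against a single value

Corrected query:
SELECT customer, total FROM orders WHERE total = (SELECT MAX(total) FROM orders)

Result:
customer | total 
---------+-------
Carol    | 1743.4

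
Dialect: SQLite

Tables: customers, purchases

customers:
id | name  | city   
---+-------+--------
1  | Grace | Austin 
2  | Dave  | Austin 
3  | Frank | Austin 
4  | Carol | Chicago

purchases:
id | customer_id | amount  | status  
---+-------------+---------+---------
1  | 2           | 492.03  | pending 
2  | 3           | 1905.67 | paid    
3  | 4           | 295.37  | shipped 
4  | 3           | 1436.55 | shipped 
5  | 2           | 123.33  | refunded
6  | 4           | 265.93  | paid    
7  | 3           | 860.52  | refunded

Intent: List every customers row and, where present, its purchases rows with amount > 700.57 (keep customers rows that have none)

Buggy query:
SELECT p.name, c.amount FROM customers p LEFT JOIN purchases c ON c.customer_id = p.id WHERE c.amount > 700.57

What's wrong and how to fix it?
Bug: Filtering c.amount in WHERE discards the NULL rows produced by LEFT JOIN, turning it into an inner join

Fix: Put 'c.amount > 700.57' in the JOIN's ON clause instead of WHERE

Corrected query:
SELECT p.name, c.amount FROM customers p LEFT JOIN purchases c ON c.customer_id = p.id AND c.amount > 700.57

Result:
name  | amount 
------+--------
Grace | NULL   
Dave  | NULL   
Frank | 860.52 
Frank | 1436.55
Frank | 1905.67
Carol | NULL   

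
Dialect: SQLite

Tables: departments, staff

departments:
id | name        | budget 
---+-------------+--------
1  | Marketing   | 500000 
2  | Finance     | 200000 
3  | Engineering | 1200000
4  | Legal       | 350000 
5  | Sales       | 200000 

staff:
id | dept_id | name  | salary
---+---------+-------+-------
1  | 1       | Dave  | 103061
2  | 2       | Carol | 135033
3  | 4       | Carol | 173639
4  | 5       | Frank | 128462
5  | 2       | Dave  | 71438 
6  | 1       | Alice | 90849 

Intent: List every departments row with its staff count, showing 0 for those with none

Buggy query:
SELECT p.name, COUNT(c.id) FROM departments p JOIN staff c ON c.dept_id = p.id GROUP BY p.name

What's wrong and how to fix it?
Bug: INNER JOIN drops departments rows that have no matching staff rows

Fix: Switch to LEFT JOIN to retain unmatched parent rows

Corrected query:
SELECT p.name, COUNT(c.id) FROM departments p LEFT JOIN staff c ON c.dept_id = p.id GROUP BY p.name

Result:
name        | COUNT(c.id)
------------+------------
Engineering | 0          
Finance     | 2          
Legal       | 1          
Marketing   | 2          
Sales       | 1          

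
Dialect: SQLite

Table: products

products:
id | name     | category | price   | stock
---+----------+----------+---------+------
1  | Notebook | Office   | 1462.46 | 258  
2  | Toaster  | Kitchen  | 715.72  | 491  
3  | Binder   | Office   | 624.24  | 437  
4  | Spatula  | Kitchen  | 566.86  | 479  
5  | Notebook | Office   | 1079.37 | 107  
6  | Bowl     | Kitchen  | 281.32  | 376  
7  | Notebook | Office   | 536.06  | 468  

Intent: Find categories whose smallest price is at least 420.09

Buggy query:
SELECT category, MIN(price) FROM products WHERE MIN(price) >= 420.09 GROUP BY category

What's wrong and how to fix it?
Bug: MIN() in WHERE is a misuse of aggregate

Fix: Use HAVING for the per-group MIN condition

Corrected query:
SELECT category, MIN(price) FROM products GROUP BY category HAVING MIN(price) >= 420.09

Result:
category | MIN(price)
---------+-----------
Office   | 536.06    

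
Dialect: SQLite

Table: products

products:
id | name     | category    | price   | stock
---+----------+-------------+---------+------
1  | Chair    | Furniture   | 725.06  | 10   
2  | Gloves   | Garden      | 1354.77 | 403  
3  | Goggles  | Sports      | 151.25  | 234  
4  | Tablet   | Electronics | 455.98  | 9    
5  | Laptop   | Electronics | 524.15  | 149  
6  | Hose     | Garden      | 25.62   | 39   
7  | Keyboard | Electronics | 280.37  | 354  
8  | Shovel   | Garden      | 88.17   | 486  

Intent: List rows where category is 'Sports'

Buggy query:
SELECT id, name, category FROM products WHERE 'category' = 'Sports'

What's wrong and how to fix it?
Bug: Single quotes denote string literals in SQL; the column name is being compared as a constant string

Fix: Reference the column as category without single quotes

Corrected query:
SELECT id, name, category FROM products WHERE category = 'Sports'

Result:
id | name    | category
---+---------+---------
3  | Goggles | Sports  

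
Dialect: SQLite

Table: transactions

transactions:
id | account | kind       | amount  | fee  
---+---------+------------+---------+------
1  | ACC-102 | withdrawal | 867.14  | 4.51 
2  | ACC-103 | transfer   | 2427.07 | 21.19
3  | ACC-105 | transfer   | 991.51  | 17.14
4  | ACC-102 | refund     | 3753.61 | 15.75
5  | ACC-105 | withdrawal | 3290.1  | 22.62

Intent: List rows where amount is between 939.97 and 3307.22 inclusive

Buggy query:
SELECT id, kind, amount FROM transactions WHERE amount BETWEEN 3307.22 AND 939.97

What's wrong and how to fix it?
Bug: BETWEEN expects the lower bound first; with 3307.22 AND 939.97 the range is empty

Fix: Write BETWEEN 939.97 AND 3307.22

Corrected query:
SELECT id, kind, amount FROM transactions WHERE amount BETWEEN 939.97 AND 3307.22

Result:
id | kind       | amount 
---+------------+--------
2  | transfer   | 2427.07
3  | transfer   | 991.51 
5  | withdrawal | 3290.1 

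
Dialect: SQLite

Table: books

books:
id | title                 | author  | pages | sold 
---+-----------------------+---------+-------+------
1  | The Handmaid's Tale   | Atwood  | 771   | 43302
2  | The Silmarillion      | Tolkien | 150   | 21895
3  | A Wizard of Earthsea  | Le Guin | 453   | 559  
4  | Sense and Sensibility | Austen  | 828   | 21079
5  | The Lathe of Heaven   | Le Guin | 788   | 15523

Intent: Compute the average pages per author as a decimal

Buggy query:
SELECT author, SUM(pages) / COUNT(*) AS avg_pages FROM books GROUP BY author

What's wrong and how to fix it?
Bug: SUM(pages) and COUNT(*) are both integers; the division truncates the fractional part

Fix: Cast one side to REAL so the division keeps the fractional part

Corrected query:
SELECT author, SUM(pages) * 1.0 / COUNT(*) AS avg_pages FROM books GROUP BY author

Result:
author  | avg_pages
--------+----------
Atwood  | 771      
Austen  | 828      
Le Guin | 620.5    
Tolkien | 150      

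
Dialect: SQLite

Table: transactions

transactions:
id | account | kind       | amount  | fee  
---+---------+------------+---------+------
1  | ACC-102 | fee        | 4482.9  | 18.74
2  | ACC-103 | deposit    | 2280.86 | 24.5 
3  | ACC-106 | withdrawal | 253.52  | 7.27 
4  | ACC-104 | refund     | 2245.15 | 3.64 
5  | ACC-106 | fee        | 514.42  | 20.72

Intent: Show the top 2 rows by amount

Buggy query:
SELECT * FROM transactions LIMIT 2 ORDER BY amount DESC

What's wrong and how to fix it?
Bug: LIMIT must come after ORDER BY

Fix: Sort with ORDER BY, then apply LIMIT

Corrected query:
SELECT * FROM transactions ORDER BY amount DESC LIMIT 2

Result:
id | account | kind    | amount  | fee  
---+---------+---------+---------+------
1  | ACC-102 | fee     | 4482.9  | 18.74
2  | ACC-103 | deposit | 2280.86 | 24.5 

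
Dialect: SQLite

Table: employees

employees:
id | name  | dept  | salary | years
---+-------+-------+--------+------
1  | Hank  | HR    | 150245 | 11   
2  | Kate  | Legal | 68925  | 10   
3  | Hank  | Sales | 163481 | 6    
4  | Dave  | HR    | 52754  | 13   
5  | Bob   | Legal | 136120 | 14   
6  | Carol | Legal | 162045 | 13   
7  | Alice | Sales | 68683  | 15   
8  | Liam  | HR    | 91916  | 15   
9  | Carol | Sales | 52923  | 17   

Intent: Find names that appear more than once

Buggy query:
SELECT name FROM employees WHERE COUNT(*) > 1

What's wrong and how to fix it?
Bug: WHERE can't reference COUNT(*); aggregates are computed after WHERE

Fix: GROUP BY name, then filter groups with HAVING COUNT(*) > 1

Corrected query:
SELECT name FROM employees GROUP BY name HAVING COUNT(*) > 1

Result:
name 
-----
Carol
Hank 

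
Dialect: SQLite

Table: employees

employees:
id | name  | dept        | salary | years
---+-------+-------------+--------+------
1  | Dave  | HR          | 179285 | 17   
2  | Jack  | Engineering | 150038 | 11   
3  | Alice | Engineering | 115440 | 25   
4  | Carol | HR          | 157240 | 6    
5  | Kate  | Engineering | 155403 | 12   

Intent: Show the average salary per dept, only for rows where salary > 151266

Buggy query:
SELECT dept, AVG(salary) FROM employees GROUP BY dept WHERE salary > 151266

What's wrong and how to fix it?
Bug: Row-level WHERE must come before GROUP BY in the clause order

Fix: Place WHERE between FROM and GROUP BY

Corrected query:
SELECT dept, AVG(salary) FROM employees WHERE salary > 151266 GROUP BY dept

Result:
dept        | AVG(salary)
------------+------------
Engineering | 155403     
HR          | 168262.5   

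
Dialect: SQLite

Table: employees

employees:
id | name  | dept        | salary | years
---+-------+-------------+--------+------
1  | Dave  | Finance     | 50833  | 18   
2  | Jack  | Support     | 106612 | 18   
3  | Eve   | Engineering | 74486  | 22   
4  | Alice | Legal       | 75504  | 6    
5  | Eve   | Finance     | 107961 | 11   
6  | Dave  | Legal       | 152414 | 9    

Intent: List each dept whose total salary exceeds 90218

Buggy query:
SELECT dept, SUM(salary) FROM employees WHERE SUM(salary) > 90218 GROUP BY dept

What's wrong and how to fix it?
Bug: WHERE runs before GROUP BY, so aggregates aren't available there

Fix: Use HAVING (which filters groups after aggregation) instead of WHERE

Corrected query:
SELECT dept, SUM(salary) FROM employees GROUP BY dept HAVING SUM(salary) > 90218

Result:
dept    | SUM(salary)
--------+------------
Finance | 158794     
Legal   | 227918     
Support | 106612     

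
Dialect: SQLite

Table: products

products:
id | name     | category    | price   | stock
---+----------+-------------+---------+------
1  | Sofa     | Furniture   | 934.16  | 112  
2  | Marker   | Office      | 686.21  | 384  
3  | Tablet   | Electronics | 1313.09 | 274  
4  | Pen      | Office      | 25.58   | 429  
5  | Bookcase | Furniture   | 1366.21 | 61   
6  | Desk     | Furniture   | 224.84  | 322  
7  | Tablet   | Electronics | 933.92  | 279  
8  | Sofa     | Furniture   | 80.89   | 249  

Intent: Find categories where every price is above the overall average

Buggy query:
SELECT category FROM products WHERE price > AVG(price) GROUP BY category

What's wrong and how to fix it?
Bug: AVG() is an aggregate; it can't sit directly in WHERE

Fix: Use a subquery for AVG and a HAVING MIN(...) filter so the condition holds for every row in the group

Corrected query:
SELECT category FROM products GROUP BY category HAVING MIN(price) > (SELECT AVG(price) FROM products)

Result:
category   
-----------
Electronics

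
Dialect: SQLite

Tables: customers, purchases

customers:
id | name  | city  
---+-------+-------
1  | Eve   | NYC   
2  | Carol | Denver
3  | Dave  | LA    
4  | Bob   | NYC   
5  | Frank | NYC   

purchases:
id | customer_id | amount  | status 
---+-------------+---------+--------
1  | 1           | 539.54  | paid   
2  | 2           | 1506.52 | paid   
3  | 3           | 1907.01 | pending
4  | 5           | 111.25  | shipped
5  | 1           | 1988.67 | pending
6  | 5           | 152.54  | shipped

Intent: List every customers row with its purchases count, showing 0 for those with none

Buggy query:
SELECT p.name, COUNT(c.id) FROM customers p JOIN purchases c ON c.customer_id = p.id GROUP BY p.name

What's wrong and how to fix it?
Bug: INNER JOIN drops customers rows that have no matching purchases rows

Fix: Switch to LEFT JOIN to retain unmatched parent rows

Corrected query:
SELECT p.name, COUNT(c.id) FROM customers p LEFT JOIN purchases c ON c.customer_id = p.id GROUP BY p.name

Result:
name  | COUNT(c.id)
------+------------
Bob   | 0          
Carol | 1          
Dave  | 1          
Eve   | 2          
Frank | 2          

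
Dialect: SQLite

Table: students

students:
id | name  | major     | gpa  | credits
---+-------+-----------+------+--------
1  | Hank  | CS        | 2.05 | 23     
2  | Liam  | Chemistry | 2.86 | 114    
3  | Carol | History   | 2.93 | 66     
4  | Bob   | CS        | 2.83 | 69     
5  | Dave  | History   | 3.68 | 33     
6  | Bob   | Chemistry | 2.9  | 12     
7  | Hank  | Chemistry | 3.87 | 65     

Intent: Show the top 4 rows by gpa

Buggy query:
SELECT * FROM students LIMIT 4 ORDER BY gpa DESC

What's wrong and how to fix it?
Bug: LIMIT must come after ORDER BY

Fix: Sort with ORDER BY, then apply LIMIT

Corrected query:
SELECT * FROM students ORDER BY gpa DESC LIMIT 4

Result:
id | name  | major     | gpa  | credits
---+-------+-----------+------+--------
7  | Hank  | Chemistry | 3.87 | 65     
5  | Dave  | History   | 3.68 | 33     
3  | Carol | History   | 2.93 | 66     
6  | Bob   | Chemistry | 2.9  | 12     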